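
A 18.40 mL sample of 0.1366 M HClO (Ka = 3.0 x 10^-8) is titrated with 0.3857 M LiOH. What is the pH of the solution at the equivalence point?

10.26

n(HClO) = 0.1366 x 0.01840 = 0.002513 mol; V(LiOH) at equivalence = 0.002513/0.3857 = 0.006517 L.
At equivalence all the acid is converted to ClO-; total volume = 0.01840 + 0.006517 = 0.02492 L, so [ClO-] = 0.002513/0.02492 = 0.1009 M.
Kb = Kw/Ka = 1.0e-14 / 3.0 x 10^-8 = 3.33e-7.
[OH^-] = sqrt(Kb x [ClO-]) = sqrt(3.33e-7 x 0.1009) = 0.000183 M.
pOH = 3.74, so pH = 14.00 - 3.74 = 10.26.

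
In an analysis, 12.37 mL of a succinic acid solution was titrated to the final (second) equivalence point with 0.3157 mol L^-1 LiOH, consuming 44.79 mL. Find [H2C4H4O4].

n(LiOH) = 0.3157 x 0.04479 = 0.01414 mol.
At the final (second) equivalence point, 2 mol OH^- react per mol H2C4H4O4, so n(H2C4H4O4) = 0.01414 / 2 = 0.007070 mol.
[H2C4H4O4] = 0.007070 / 0.01237 L = 0.572 M.

0.572 M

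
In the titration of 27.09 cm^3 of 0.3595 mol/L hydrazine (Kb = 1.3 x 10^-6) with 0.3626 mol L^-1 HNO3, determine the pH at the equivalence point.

4.43

n(N2H4) = 0.3595 x 0.02709 = 0.009739 mol; V(HNO3) at equivalence = 0.009739/0.3626 = 0.02686 L.
At equivalence the base is fully converted to N2H5+; total volume = 0.05395 L, so [N2H5+] = 0.009739/0.05395 = 0.1805 M.
Ka(N2H5+) = Kw/Kb = 1.0e-14 / 1.3 x 10^-6 = 7.69e-9.
[H^+] = sqrt(Ka x [N2H5+]) = sqrt(7.69e-9 x 0.1805) = 3.73e-5 M.
pH = -log(3.73e-5) = 4.43.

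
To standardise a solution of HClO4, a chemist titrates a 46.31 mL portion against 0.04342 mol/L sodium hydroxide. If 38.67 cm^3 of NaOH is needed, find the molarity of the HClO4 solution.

n(NaOH) delivered = 0.04342 x 0.03867 = 0.001679 mol.
For a 1:1 reaction, n(HClO4) = 0.001679 mol.
[HClO4] = 0.001679 mol / 0.04631 L = 0.0363 M.

0.0363 M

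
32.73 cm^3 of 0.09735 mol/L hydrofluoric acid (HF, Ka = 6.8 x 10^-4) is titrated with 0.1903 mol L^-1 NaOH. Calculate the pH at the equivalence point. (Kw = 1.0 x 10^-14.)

n(HF) = 0.09735 x 0.03273 = 0.003186 mol; V(NaOH) at equivalence = 0.003186/0.1903 = 0.01674 L.
At equivalence all the acid is converted to F-; total volume = 0.03273 + 0.01674 = 0.04947 L, so [F-] = 0.003186/0.04947 = 0.06440 M.
Kb = Kw/Ka = 1.0e-14 / 6.8 x 10^-4 = 1.47e-11.
[OH^-] = sqrt(Kb x [F-]) = sqrt(1.47e-11 x 0.06440) = 9.73e-7 M.
pOH = 6.01, so pH = 14.00 - 6.01 = 7.99.

7.99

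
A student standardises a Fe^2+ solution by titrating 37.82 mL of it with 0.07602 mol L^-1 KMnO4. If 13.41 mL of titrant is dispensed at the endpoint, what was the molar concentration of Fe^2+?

n(KMnO4) = 0.07602 x 0.01341 = 0.001019 mol.
From the balanced equation, 1 mol KMnO4 reacts with 5 mol Fe^2+, so n(Fe^2+) = 0.001019 x 5/1 = 0.005097 mol.
[Fe^2+] = 0.005097 / 0.03782 L = 0.135 M.

0.135 M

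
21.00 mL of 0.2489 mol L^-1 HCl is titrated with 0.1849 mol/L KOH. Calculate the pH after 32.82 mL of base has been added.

n(acid) = 0.2489 x 0.02100 = 0.005227 mol; n(KOH) added = 0.1849 x 0.03282 = 0.006068 mol.
Base is in excess by 0.006068 - 0.005227 = 0.0008415 mol in a total volume of 0.05382 L.
[OH^-] = 0.0008415/0.05382 = 0.01564 M, so pOH = 1.81 and pH = 14.00 - 1.81 = 12.19.

12.19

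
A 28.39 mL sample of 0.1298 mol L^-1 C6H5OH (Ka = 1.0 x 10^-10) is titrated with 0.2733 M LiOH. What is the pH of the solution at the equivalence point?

n(C6H5OH) = 0.1298 x 0.02839 = 0.003685 mol; V(LiOH) at equivalence = 0.003685/0.2733 = 0.01348 L.
At equivalence all the acid is converted to C6H5O-; total volume = 0.02839 + 0.01348 = 0.04187 L, so [C6H5O-] = 0.003685/0.04187 = 0.08800 M.
Kb = Kw/Ka = 1.0e-14 / 1.0 x 10^-10 = 0.000100.
[OH^-] = sqrt(Kb x [C6H5O-]) = sqrt(0.000100 x 0.08800) = 0.00297 M.
pOH = 2.53, so pH = 14.00 - 2.53 = 11.47.

11.47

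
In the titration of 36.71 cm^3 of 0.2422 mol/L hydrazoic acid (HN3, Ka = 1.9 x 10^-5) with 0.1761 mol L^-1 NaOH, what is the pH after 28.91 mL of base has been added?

Initial n(HN3) = 0.2422 x 0.03671 = 0.008891 mol.
n(NaOH) added = 0.1761 x 0.02891 = 0.005091 mol, converting that many moles of HN3 to N3-.
Remaining n(HN3) = 0.003800 mol; n(N3-) = 0.005091 mol.
By Henderson-Hasselbalch, pH = pKa + log([A^-]/[HA]) = 4.72 + log(0.005091/0.003800) = 4.72 + (+0.13) = 4.85.

4.85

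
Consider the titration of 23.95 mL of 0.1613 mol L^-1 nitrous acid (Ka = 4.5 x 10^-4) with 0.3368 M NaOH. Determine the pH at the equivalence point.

n(HNO2) = 0.1613 x 0.02395 = 0.003863 mol; V(NaOH) at equivalence = 0.003863/0.3368 = 0.01147 L.
At equivalence all the acid is converted to NO2-; total volume = 0.02395 + 0.01147 = 0.03542 L, so [NO2-] = 0.003863/0.03542 = 0.1091 M.
Kb = Kw/Ka = 1.0e-14 / 4.5 x 10^-4 = 2.22e-11.
[OH^-] = sqrt(Kb x [NO2-]) = sqrt(2.22e-11 x 0.1091) = 1.56e-6 M.
pOH = 5.81, so pH = 14.00 - 5.81 = 8.19.

8.19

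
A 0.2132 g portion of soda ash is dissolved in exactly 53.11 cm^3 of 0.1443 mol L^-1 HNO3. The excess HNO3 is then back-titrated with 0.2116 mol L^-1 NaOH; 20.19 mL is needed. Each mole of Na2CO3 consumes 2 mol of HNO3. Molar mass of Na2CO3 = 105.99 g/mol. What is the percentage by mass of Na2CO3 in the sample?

84.3%

Total n(HNO3) added = 0.1443 x 0.05311 = 0.007664 mol.
n(NaOH) used = 0.2116 x 0.02019 = 0.004272 mol, which equals the excess n(HNO3).
So n(HNO3) consumed by the sample = 0.007664 - 0.004272 = 0.003392 mol.
n(Na2CO3) = 0.003392 / 2 = 0.001696 mol.
mass Na2CO3 = 0.001696 x 105.99 = 0.1797 g, so %Na2CO3 = 0.1797/0.2132 x 100 = 84.3%.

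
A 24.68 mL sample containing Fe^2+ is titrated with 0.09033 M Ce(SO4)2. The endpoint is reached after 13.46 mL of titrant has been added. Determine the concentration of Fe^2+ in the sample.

0.0493 M

n(Ce(SO4)2) = 0.09033 x 0.01346 = 0.001216 mol.
From the balanced equation, 1 mol Ce(SO4)2 reacts with 1 mol Fe^2+, so n(Fe^2+) = 0.001216 x 1/1 = 0.001216 mol.
[Fe^2+] = 0.001216 / 0.02468 L = 0.0493 M.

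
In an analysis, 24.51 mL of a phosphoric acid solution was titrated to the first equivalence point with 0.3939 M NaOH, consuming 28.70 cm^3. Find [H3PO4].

0.461 M

n(NaOH) = 0.3939 x 0.02870 = 0.01130 mol.
At the first equivalence point, 1 mol OH^- react per mol H3PO4, so n(H3PO4) = 0.01130 / 1 = 0.01130 mol.
[H3PO4] = 0.01130 / 0.02451 L = 0.461 M.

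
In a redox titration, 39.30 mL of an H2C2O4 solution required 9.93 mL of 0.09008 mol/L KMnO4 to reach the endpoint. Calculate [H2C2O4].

0.0569 M

n(KMnO4) = 0.09008 x 0.009930 = 0.0008945 mol.
From the balanced equation, 2 mol KMnO4 reacts with 5 mol H2C2O4, so n(H2C2O4) = 0.0008945 x 5/2 = 0.002236 mol.
[H2C2O4] = 0.002236 / 0.03930 L = 0.0569 M.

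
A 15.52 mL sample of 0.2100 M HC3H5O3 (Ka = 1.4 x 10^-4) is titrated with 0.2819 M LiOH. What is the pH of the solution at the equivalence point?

8.47

n(HC3H5O3) = 0.2100 x 0.01552 = 0.003259 mol; V(LiOH) at equivalence = 0.003259/0.2819 = 0.01156 L.
At equivalence all the acid is converted to C3H5O3-; total volume = 0.01552 + 0.01156 = 0.02708 L, so [C3H5O3-] = 0.003259/0.02708 = 0.1203 M.
Kb = Kw/Ka = 1.0e-14 / 1.4 x 10^-4 = 7.14e-11.
[OH^-] = sqrt(Kb x [C3H5O3-]) = sqrt(7.14e-11 x 0.1203) = 2.93e-6 M.
pOH = 5.53, so pH = 14.00 - 5.53 = 8.47.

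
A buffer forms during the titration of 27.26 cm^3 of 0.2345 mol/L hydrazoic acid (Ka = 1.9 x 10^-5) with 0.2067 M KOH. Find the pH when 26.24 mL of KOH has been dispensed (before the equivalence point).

Initial n(HN3) = 0.2345 x 0.02726 = 0.006392 mol.
n(KOH) added = 0.2067 x 0.02624 = 0.005424 mol, converting that many moles of HN3 to N3-.
Remaining n(HN3) = 0.0009687 mol; n(N3-) = 0.005424 mol.
By Henderson-Hasselbalch, pH = pKa + log([A^-]/[HA]) = 4.72 + log(0.005424/0.0009687) = 4.72 + (+0.75) = 5.47.

5.47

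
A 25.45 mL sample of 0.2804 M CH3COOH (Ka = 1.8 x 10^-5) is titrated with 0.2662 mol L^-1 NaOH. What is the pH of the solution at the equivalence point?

8.94

n(CH3COOH) = 0.2804 x 0.02545 = 0.007136 mol; V(NaOH) at equivalence = 0.007136/0.2662 = 0.02681 L.
At equivalence all the acid is converted to CH3COO-; total volume = 0.02545 + 0.02681 = 0.05226 L, so [CH3COO-] = 0.007136/0.05226 = 0.1366 M.
Kb = Kw/Ka = 1.0e-14 / 1.8 x 10^-5 = 5.56e-10.
[OH^-] = sqrt(Kb x [CH3COO-]) = sqrt(5.56e-10 x 0.1366) = 8.71e-6 M.
pOH = 5.06, so pH = 14.00 - 5.06 = 8.94.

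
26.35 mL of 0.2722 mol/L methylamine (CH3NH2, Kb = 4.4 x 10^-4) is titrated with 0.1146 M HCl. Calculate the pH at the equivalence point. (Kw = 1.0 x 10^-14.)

n(CH3NH2) = 0.2722 x 0.02635 = 0.007172 mol; V(HCl) at equivalence = 0.007172/0.1146 = 0.06259 L.
At equivalence the base is fully converted to CH3NH3+; total volume = 0.08894 L, so [CH3NH3+] = 0.007172/0.08894 = 0.08065 M.
Ka(CH3NH3+) = Kw/Kb = 1.0e-14 / 4.4 x 10^-4 = 2.27e-11.
[H^+] = sqrt(Ka x [CH3NH3+]) = sqrt(2.27e-11 x 0.08065) = 1.35e-6 M.
pH = -log(1.35e-6) = 5.87.

5.87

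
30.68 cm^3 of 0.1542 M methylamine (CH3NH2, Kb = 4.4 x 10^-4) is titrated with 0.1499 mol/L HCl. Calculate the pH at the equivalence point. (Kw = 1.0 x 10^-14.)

5.88

n(CH3NH2) = 0.1542 x 0.03068 = 0.004731 mol; V(HCl) at equivalence = 0.004731/0.1499 = 0.03156 L.
At equivalence the base is fully converted to CH3NH3+; total volume = 0.06224 L, so [CH3NH3+] = 0.004731/0.06224 = 0.07601 M.
Ka(CH3NH3+) = Kw/Kb = 1.0e-14 / 4.4 x 10^-4 = 2.27e-11.
[H^+] = sqrt(Ka x [CH3NH3+]) = sqrt(2.27e-11 x 0.07601) = 1.31e-6 M.
pH = -log(1.31e-6) = 5.88.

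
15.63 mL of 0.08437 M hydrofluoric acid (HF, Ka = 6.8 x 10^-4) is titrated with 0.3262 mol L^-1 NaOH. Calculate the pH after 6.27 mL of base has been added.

n(acid) = 0.08437 x 0.01563 = 0.001319 mol; n(NaOH) added = 0.3262 x 0.006270 = 0.002045 mol.
Base is in excess by 0.002045 - 0.001319 = 0.0007266 mol in a total volume of 0.02190 L.
[OH^-] = 0.0007266/0.02190 = 0.03318 M, so pOH = 1.48 and pH = 14.00 - 1.48 = 12.52.

12.52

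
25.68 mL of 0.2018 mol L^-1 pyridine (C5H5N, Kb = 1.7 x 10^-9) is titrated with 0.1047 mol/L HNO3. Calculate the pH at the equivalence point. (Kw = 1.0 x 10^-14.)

3.20

n(C5H5N) = 0.2018 x 0.02568 = 0.005182 mol; V(HNO3) at equivalence = 0.005182/0.1047 = 0.04950 L.
At equivalence the base is fully converted to C5H5NH+; total volume = 0.07518 L, so [C5H5NH+] = 0.005182/0.07518 = 0.06893 M.
Ka(C5H5NH+) = Kw/Kb = 1.0e-14 / 1.7 x 10^-9 = 5.88e-6.
[H^+] = sqrt(Ka x [C5H5NH+]) = sqrt(5.88e-6 x 0.06893) = 0.000637 M.
pH = -log(0.000637) = 3.20.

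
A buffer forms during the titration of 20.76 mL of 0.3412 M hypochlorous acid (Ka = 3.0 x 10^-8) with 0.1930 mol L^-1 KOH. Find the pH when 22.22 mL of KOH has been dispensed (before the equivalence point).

7.71

Initial n(HClO) = 0.3412 x 0.02076 = 0.007083 mol.
n(KOH) added = 0.1930 x 0.02222 = 0.004288 mol, converting that many moles of HClO to ClO-.
Remaining n(HClO) = 0.002795 mol; n(ClO-) = 0.004288 mol.
By Henderson-Hasselbalch, pH = pKa + log([A^-]/[HA]) = 7.52 + log(0.004288/0.002795) = 7.52 + (+0.19) = 7.71.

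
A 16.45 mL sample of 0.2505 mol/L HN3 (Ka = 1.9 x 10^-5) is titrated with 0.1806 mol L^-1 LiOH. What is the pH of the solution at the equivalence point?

n(HN3) = 0.2505 x 0.01645 = 0.004121 mol; V(LiOH) at equivalence = 0.004121/0.1806 = 0.02282 L.
At equivalence all the acid is converted to N3-; total volume = 0.01645 + 0.02282 = 0.03927 L, so [N3-] = 0.004121/0.03927 = 0.1049 M.
Kb = Kw/Ka = 1.0e-14 / 1.9 x 10^-5 = 5.26e-10.
[OH^-] = sqrt(Kb x [N3-]) = sqrt(5.26e-10 x 0.1049) = 7.43e-6 M.
pOH = 5.13, so pH = 14.00 - 5.13 = 8.87.

8.87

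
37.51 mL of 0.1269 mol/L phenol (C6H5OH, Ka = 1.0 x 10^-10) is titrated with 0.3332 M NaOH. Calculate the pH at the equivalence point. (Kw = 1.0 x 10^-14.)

11.48

n(C6H5OH) = 0.1269 x 0.03751 = 0.004760 mol; V(NaOH) at equivalence = 0.004760/0.3332 = 0.01429 L.
At equivalence all the acid is converted to C6H5O-; total volume = 0.03751 + 0.01429 = 0.05180 L, so [C6H5O-] = 0.004760/0.05180 = 0.09190 M.
Kb = Kw/Ka = 1.0e-14 / 1.0 x 10^-10 = 0.000100.
[OH^-] = sqrt(Kb x [C6H5O-]) = sqrt(0.000100 x 0.09190) = 0.00303 M.
pOH = 2.52, so pH = 14.00 - 2.52 = 11.48.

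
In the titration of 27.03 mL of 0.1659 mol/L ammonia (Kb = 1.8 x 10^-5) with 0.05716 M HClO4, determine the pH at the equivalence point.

n(NH3) = 0.1659 x 0.02703 = 0.004484 mol; V(HClO4) at equivalence = 0.004484/0.05716 = 0.07845 L.
At equivalence the base is fully converted to NH4+; total volume = 0.1055 L, so [NH4+] = 0.004484/0.1055 = 0.04251 M.
Ka(NH4+) = Kw/Kb = 1.0e-14 / 1.8 x 10^-5 = 5.56e-10.
[H^+] = sqrt(Ka x [NH4+]) = sqrt(5.56e-10 x 0.04251) = 4.86e-6 M.
pH = -log(4.86e-6) = 5.31.

5.31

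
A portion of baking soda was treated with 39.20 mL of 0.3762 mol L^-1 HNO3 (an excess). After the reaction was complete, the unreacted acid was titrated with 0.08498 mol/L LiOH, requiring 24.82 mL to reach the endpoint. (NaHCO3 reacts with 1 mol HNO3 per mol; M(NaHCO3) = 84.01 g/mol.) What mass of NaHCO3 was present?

1.06 g

Total n(HNO3) added = 0.3762 x 0.03920 = 0.01475 mol.
n(LiOH) used = 0.08498 x 0.02482 = 0.002109 mol, which equals the excess n(HNO3).
So n(HNO3) consumed by the sample = 0.01475 - 0.002109 = 0.01264 mol.
n(NaHCO3) = 0.01264 / 1 = 0.01264 mol.
mass = 0.01264 mol x 84.01 g/mol = 1.06 g.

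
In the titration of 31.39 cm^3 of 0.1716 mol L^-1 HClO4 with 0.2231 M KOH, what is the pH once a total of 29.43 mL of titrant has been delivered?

12.29

n(acid) = 0.1716 x 0.03139 = 0.005387 mol; n(KOH) added = 0.2231 x 0.02943 = 0.006566 mol.
Base is in excess by 0.006566 - 0.005387 = 0.001179 mol in a total volume of 0.06082 L.
[OH^-] = 0.001179/0.06082 = 0.01939 M, so pOH = 1.71 and pH = 14.00 - 1.71 = 12.29.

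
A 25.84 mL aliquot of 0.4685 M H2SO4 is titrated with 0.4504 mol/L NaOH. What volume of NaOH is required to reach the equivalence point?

n(H2SO4) = 0.4685 mol/L x 0.02584 L = 0.01211 mol.
The neutralisation is 1 H2SO4 : 2 NaOH, so n(NaOH) = 0.01211 x 2/1 = 0.02421 mol.
V(NaOH) = 0.02421 / 0.4504 = 0.05376 L = 53.8 mL.

53.8 mL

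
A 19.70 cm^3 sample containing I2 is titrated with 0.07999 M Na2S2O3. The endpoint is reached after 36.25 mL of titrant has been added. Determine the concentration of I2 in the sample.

0.0736 M

n(Na2S2O3) = 0.07999 x 0.03625 = 0.002900 mol.
From the balanced equation, 2 mol Na2S2O3 reacts with 1 mol I2, so n(I2) = 0.002900 x 1/2 = 0.001450 mol.
[I2] = 0.001450 / 0.01970 L = 0.0736 M.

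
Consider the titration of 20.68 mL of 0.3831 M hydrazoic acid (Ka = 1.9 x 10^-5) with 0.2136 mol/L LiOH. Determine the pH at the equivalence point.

n(HN3) = 0.3831 x 0.02068 = 0.007923 mol; V(LiOH) at equivalence = 0.007923/0.2136 = 0.03709 L.
At equivalence all the acid is converted to N3-; total volume = 0.02068 + 0.03709 = 0.05777 L, so [N3-] = 0.007923/0.05777 = 0.1371 M.
Kb = Kw/Ka = 1.0e-14 / 1.9 x 10^-5 = 5.26e-10.
[OH^-] = sqrt(Kb x [N3-]) = sqrt(5.26e-10 x 0.1371) = 8.50e-6 M.
pOH = 5.07, so pH = 14.00 - 5.07 = 8.93.

8.93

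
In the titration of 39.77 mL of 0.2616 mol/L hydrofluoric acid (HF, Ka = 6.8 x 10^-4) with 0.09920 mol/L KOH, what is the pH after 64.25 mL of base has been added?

Initial n(HF) = 0.2616 x 0.03977 = 0.01040 mol.
n(KOH) added = 0.09920 x 0.06425 = 0.006374 mol, converting that many moles of HF to F-.
Remaining n(HF) = 0.004030 mol; n(F-) = 0.006374 mol.
By Henderson-Hasselbalch, pH = pKa + log([A^-]/[HA]) = 3.17 + log(0.006374/0.004030) = 3.17 + (+0.20) = 3.37.

3.37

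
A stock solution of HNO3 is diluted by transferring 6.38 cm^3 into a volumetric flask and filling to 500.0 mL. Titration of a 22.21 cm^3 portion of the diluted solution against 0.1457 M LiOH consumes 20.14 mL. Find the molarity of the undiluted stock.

n(LiOH) = 0.1457 x 0.02014 = 0.002934 mol.
n(HNO3) in the aliquot = 0.002934 mol.
[diluted HNO3] = 0.002934 / 0.02221 = 0.1321 M.
Dilution factor = 500.0/6.380 = 78.37, so [stock] = 0.1321 x 78.37 = 10.4 M.

10.4 M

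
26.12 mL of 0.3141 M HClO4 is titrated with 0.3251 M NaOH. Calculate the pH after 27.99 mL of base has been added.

12.22

n(acid) = 0.3141 x 0.02612 = 0.008204 mol; n(NaOH) added = 0.3251 x 0.02799 = 0.009100 mol.
Base is in excess by 0.009100 - 0.008204 = 0.0008953 mol in a total volume of 0.05411 L.
[OH^-] = 0.0008953/0.05411 = 0.01655 M, so pOH = 1.78 and pH = 14.00 - 1.78 = 12.22.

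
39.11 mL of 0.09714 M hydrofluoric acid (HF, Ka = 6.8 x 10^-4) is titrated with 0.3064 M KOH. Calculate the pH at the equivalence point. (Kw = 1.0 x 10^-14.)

8.02

n(HF) = 0.09714 x 0.03911 = 0.003799 mol; V(KOH) at equivalence = 0.003799/0.3064 = 0.01240 L.
At equivalence all the acid is converted to F-; total volume = 0.03911 + 0.01240 = 0.05151 L, so [F-] = 0.003799/0.05151 = 0.07376 M.
Kb = Kw/Ka = 1.0e-14 / 6.8 x 10^-4 = 1.47e-11.
[OH^-] = sqrt(Kb x [F-]) = sqrt(1.47e-11 x 0.07376) = 1.04e-6 M.
pOH = 5.98, so pH = 14.00 - 5.98 = 8.02.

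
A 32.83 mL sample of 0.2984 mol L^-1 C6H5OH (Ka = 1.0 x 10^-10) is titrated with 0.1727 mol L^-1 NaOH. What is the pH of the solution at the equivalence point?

11.52

n(C6H5OH) = 0.2984 x 0.03283 = 0.009796 mol; V(NaOH) at equivalence = 0.009796/0.1727 = 0.05673 L.
At equivalence all the acid is converted to C6H5O-; total volume = 0.03283 + 0.05673 = 0.08956 L, so [C6H5O-] = 0.009796/0.08956 = 0.1094 M.
Kb = Kw/Ka = 1.0e-14 / 1.0 x 10^-10 = 0.000100.
[OH^-] = sqrt(Kb x [C6H5O-]) = sqrt(0.000100 x 0.1094) = 0.00331 M.
pOH = 2.48, so pH = 14.00 - 2.48 = 11.52.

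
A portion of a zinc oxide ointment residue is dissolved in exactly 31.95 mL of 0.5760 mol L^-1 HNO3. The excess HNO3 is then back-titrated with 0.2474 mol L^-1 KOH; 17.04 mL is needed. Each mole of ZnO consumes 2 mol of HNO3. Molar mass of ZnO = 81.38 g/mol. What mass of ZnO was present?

Total n(HNO3) added = 0.5760 x 0.03195 = 0.01840 mol.
n(KOH) used = 0.2474 x 0.01704 = 0.004216 mol, which equals the excess n(HNO3).
So n(HNO3) consumed by the sample = 0.01840 - 0.004216 = 0.01419 mol.
n(ZnO) = 0.01419 / 2 = 0.007094 mol.
mass = 0.007094 mol x 81.38 g/mol = 0.577 g.

0.577 g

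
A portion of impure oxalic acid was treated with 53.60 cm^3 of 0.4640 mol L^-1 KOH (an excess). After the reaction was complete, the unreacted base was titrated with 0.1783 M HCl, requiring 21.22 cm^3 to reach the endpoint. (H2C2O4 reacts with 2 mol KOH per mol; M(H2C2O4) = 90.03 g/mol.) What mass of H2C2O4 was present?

Total n(KOH) added = 0.4640 x 0.05360 = 0.02487 mol.
n(HCl) used = 0.1783 x 0.02122 = 0.003784 mol, which equals the excess n(KOH).
So n(KOH) consumed by the sample = 0.02487 - 0.003784 = 0.02109 mol.
n(H2C2O4) = 0.02109 / 2 = 0.01054 mol.
mass = 0.01054 mol x 90.03 g/mol = 0.949 g.

0.949 g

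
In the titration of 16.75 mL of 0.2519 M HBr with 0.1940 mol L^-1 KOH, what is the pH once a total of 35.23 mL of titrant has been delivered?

12.70

n(acid) = 0.2519 x 0.01675 = 0.004219 mol; n(KOH) added = 0.1940 x 0.03523 = 0.006835 mol.
Base is in excess by 0.006835 - 0.004219 = 0.002615 mol in a total volume of 0.05198 L.
[OH^-] = 0.002615/0.05198 = 0.05031 M, so pOH = 1.30 and pH = 14.00 - 1.30 = 12.70.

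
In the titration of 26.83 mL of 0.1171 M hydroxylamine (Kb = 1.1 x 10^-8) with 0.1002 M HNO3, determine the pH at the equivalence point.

n(NH2OH) = 0.1171 x 0.02683 = 0.003142 mol; V(HNO3) at equivalence = 0.003142/0.1002 = 0.03136 L.
At equivalence the base is fully converted to NH3OH+; total volume = 0.05819 L, so [NH3OH+] = 0.003142/0.05819 = 0.05400 M.
Ka(NH3OH+) = Kw/Kb = 1.0e-14 / 1.1 x 10^-8 = 9.09e-7.
[H^+] = sqrt(Ka x [NH3OH+]) = sqrt(9.09e-7 x 0.05400) = 0.000222 M.
pH = -log(0.000222) = 3.65.

3.65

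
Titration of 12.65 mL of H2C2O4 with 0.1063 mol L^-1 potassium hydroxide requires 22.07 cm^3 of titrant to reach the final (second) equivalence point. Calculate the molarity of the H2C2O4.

n(KOH) = 0.1063 x 0.02207 = 0.002346 mol.
At the final (second) equivalence point, 2 mol OH^- react per mol H2C2O4, so n(H2C2O4) = 0.002346 / 2 = 0.001173 mol.
[H2C2O4] = 0.001173 / 0.01265 L = 0.0927 M.

0.0927 M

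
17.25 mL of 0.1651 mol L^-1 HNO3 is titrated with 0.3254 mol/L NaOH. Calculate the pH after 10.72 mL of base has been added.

n(acid) = 0.1651 x 0.01725 = 0.002848 mol; n(NaOH) added = 0.3254 x 0.01072 = 0.003488 mol.
Base is in excess by 0.003488 - 0.002848 = 0.0006403 mol in a total volume of 0.02797 L.
[OH^-] = 0.0006403/0.02797 = 0.02289 M, so pOH = 1.64 and pH = 14.00 - 1.64 = 12.36.

12.36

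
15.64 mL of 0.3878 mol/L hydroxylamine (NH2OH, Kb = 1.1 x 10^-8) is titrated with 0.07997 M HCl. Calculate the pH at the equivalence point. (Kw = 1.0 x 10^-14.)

3.61

n(NH2OH) = 0.3878 x 0.01564 = 0.006065 mol; V(HCl) at equivalence = 0.006065/0.07997 = 0.07584 L.
At equivalence the base is fully converted to NH3OH+; total volume = 0.09148 L, so [NH3OH+] = 0.006065/0.09148 = 0.06630 M.
Ka(NH3OH+) = Kw/Kb = 1.0e-14 / 1.1 x 10^-8 = 9.09e-7.
[H^+] = sqrt(Ka x [NH3OH+]) = sqrt(9.09e-7 x 0.06630) = 0.000246 M.
pH = -log(0.000246) = 3.61.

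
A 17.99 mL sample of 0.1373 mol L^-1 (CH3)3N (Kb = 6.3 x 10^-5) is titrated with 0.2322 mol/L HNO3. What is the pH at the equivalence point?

n((CH3)3N) = 0.1373 x 0.01799 = 0.002470 mol; V(HNO3) at equivalence = 0.002470/0.2322 = 0.01064 L.
At equivalence the base is fully converted to (CH3)3NH+; total volume = 0.02863 L, so [(CH3)3NH+] = 0.002470/0.02863 = 0.08628 M.
Ka((CH3)3NH+) = Kw/Kb = 1.0e-14 / 6.3 x 10^-5 = 1.59e-10.
[H^+] = sqrt(Ka x [(CH3)3NH+]) = sqrt(1.59e-10 x 0.08628) = 3.70e-6 M.
pH = -log(3.70e-6) = 5.43.

5.43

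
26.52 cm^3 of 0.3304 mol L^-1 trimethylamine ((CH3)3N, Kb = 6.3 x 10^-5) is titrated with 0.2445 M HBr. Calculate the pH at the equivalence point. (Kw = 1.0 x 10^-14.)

n((CH3)3N) = 0.3304 x 0.02652 = 0.008762 mol; V(HBr) at equivalence = 0.008762/0.2445 = 0.03584 L.
At equivalence the base is fully converted to (CH3)3NH+; total volume = 0.06236 L, so [(CH3)3NH+] = 0.008762/0.06236 = 0.1405 M.
Ka((CH3)3NH+) = Kw/Kb = 1.0e-14 / 6.3 x 10^-5 = 1.59e-10.
[H^+] = sqrt(Ka x [(CH3)3NH+]) = sqrt(1.59e-10 x 0.1405) = 4.72e-6 M.
pH = -log(4.72e-6) = 5.33.

5.33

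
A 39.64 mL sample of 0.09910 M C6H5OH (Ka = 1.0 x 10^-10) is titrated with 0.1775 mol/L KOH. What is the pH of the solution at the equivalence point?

n(C6H5OH) = 0.09910 x 0.03964 = 0.003928 mol; V(KOH) at equivalence = 0.003928/0.1775 = 0.02213 L.
At equivalence all the acid is converted to C6H5O-; total volume = 0.03964 + 0.02213 = 0.06177 L, so [C6H5O-] = 0.003928/0.06177 = 0.06359 M.
Kb = Kw/Ka = 1.0e-14 / 1.0 x 10^-10 = 0.000100.
[OH^-] = sqrt(Kb x [C6H5O-]) = sqrt(0.000100 x 0.06359) = 0.00252 M.
pOH = 2.60, so pH = 14.00 - 2.60 = 11.40.

11.40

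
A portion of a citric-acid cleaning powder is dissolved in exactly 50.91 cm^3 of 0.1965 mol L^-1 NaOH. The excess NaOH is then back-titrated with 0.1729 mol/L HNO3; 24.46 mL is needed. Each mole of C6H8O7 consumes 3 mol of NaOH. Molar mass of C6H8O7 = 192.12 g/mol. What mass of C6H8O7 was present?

Total n(NaOH) added = 0.1965 x 0.05091 = 0.01000 mol.
n(HNO3) used = 0.1729 x 0.02446 = 0.004229 mol, which equals the excess n(NaOH).
So n(NaOH) consumed by the sample = 0.01000 - 0.004229 = 0.005775 mol.
n(C6H8O7) = 0.005775 / 3 = 0.001925 mol.
mass = 0.001925 mol x 192.12 g/mol = 0.370 g.

0.370 g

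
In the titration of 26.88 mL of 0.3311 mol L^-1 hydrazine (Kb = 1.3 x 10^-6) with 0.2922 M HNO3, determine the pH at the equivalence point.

4.46

n(N2H4) = 0.3311 x 0.02688 = 0.008900 mol; V(HNO3) at equivalence = 0.008900/0.2922 = 0.03046 L.
At equivalence the base is fully converted to N2H5+; total volume = 0.05734 L, so [N2H5+] = 0.008900/0.05734 = 0.1552 M.
Ka(N2H5+) = Kw/Kb = 1.0e-14 / 1.3 x 10^-6 = 7.69e-9.
[H^+] = sqrt(Ka x [N2H5+]) = sqrt(7.69e-9 x 0.1552) = 3.46e-5 M.
pH = -log(3.46e-5) = 4.46.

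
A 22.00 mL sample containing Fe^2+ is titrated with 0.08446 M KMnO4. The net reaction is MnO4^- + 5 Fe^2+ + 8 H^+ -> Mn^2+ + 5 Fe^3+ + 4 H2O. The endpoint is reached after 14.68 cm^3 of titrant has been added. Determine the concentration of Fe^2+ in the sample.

0.282 M

n(KMnO4) = 0.08446 x 0.01468 = 0.001240 mol.
From the balanced equation, 1 mol KMnO4 reacts with 5 mol Fe^2+, so n(Fe^2+) = 0.001240 x 5/1 = 0.006199 mol.
[Fe^2+] = 0.006199 / 0.02200 L = 0.282 M.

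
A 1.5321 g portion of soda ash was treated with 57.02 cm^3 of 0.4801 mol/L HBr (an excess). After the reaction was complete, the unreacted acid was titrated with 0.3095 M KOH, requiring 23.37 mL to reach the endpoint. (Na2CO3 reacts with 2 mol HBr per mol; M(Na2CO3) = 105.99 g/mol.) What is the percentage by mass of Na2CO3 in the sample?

69.7%

Total n(HBr) added = 0.4801 x 0.05702 = 0.02738 mol.
n(KOH) used = 0.3095 x 0.02337 = 0.007233 mol, which equals the excess n(HBr).
So n(HBr) consumed by the sample = 0.02738 - 0.007233 = 0.02014 mol.
n(Na2CO3) = 0.02014 / 2 = 0.01007 mol.
mass Na2CO3 = 0.01007 x 105.99 = 1.067 g, so %Na2CO3 = 1.067/1.5321 x 100 = 69.7%.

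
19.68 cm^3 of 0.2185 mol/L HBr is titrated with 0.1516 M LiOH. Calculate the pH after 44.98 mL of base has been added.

12.59

n(acid) = 0.2185 x 0.01968 = 0.004300 mol; n(LiOH) added = 0.1516 x 0.04498 = 0.006819 mol.
Base is in excess by 0.006819 - 0.004300 = 0.002519 mol in a total volume of 0.06466 L.
[OH^-] = 0.002519/0.06466 = 0.03896 M, so pOH = 1.41 and pH = 14.00 - 1.41 = 12.59.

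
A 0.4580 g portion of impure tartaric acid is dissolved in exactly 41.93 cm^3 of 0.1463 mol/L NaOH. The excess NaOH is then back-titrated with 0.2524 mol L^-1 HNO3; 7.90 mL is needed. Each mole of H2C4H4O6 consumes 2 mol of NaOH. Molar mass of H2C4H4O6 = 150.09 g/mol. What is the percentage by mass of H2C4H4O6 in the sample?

Total n(NaOH) added = 0.1463 x 0.04193 = 0.006134 mol.
n(HNO3) used = 0.2524 x 0.007900 = 0.001994 mol, which equals the excess n(NaOH).
So n(NaOH) consumed by the sample = 0.006134 - 0.001994 = 0.004140 mol.
n(H2C4H4O6) = 0.004140 / 2 = 0.002070 mol.
mass H2C4H4O6 = 0.002070 x 150.09 = 0.3107 g, so %H2C4H4O6 = 0.3107/0.4580 x 100 = 67.8%.

67.8%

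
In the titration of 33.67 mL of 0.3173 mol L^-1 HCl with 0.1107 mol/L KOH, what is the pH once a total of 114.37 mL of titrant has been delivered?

n(acid) = 0.3173 x 0.03367 = 0.01068 mol; n(KOH) added = 0.1107 x 0.1144 = 0.01266 mol.
Base is in excess by 0.01266 - 0.01068 = 0.001977 mol in a total volume of 0.1480 L.
[OH^-] = 0.001977/0.1480 = 0.01336 M, so pOH = 1.87 and pH = 14.00 - 1.87 = 12.13.

12.13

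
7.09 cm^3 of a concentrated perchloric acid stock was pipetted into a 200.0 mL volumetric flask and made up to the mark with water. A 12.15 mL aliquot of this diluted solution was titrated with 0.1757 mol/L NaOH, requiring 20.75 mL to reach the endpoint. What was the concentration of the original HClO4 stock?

n(NaOH) = 0.1757 x 0.02075 = 0.003646 mol.
n(HClO4) in the aliquot = 0.003646 mol.
[diluted HClO4] = 0.003646 / 0.01215 = 0.3001 M.
Dilution factor = 200.0/7.090 = 28.21, so [stock] = 0.3001 x 28.21 = 8.46 M.

8.46 M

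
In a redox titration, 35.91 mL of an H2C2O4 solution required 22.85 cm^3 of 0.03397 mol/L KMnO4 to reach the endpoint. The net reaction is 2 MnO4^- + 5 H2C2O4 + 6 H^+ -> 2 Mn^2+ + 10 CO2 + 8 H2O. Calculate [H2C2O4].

0.0540 M

n(KMnO4) = 0.03397 x 0.02285 = 0.0007762 mol.
From the balanced equation, 2 mol KMnO4 reacts with 5 mol H2C2O4, so n(H2C2O4) = 0.0007762 x 5/2 = 0.001941 mol.
[H2C2O4] = 0.001941 / 0.03591 L = 0.0540 M.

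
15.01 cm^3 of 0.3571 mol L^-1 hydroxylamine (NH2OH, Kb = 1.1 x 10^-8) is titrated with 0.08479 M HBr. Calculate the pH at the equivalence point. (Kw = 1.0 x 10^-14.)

n(NH2OH) = 0.3571 x 0.01501 = 0.005360 mol; V(HBr) at equivalence = 0.005360/0.08479 = 0.06322 L.
At equivalence the base is fully converted to NH3OH+; total volume = 0.07823 L, so [NH3OH+] = 0.005360/0.07823 = 0.06852 M.
Ka(NH3OH+) = Kw/Kb = 1.0e-14 / 1.1 x 10^-8 = 9.09e-7.
[H^+] = sqrt(Ka x [NH3OH+]) = sqrt(9.09e-7 x 0.06852) = 0.000250 M.
pH = -log(0.000250) = 3.60.

3.60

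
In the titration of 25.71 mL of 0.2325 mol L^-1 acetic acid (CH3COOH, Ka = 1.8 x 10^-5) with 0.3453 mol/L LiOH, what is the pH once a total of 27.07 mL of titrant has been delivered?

12.81

n(acid) = 0.2325 x 0.02571 = 0.005978 mol; n(LiOH) added = 0.3453 x 0.02707 = 0.009347 mol.
Base is in excess by 0.009347 - 0.005978 = 0.003370 mol in a total volume of 0.05278 L.
[OH^-] = 0.003370/0.05278 = 0.06384 M, so pOH = 1.19 and pH = 14.00 - 1.19 = 12.81.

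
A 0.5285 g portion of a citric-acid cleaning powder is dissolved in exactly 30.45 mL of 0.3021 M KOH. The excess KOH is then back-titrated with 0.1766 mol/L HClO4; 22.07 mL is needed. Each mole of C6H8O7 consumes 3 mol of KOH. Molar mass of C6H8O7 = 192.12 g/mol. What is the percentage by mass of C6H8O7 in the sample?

Total n(KOH) added = 0.3021 x 0.03045 = 0.009199 mol.
n(HClO4) used = 0.1766 x 0.02207 = 0.003898 mol, which equals the excess n(KOH).
So n(KOH) consumed by the sample = 0.009199 - 0.003898 = 0.005301 mol.
n(C6H8O7) = 0.005301 / 3 = 0.001767 mol.
mass C6H8O7 = 0.001767 x 192.12 = 0.3395 g, so %C6H8O7 = 0.3395/0.5285 x 100 = 64.2%.

64.2%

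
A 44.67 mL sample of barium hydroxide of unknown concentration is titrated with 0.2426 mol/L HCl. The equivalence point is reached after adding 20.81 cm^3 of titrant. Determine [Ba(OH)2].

0.0565 M

n(HCl) delivered = 0.2426 x 0.02081 = 0.005049 mol.
The reaction is 1 Ba(OH)2 + 2 HCl, so n(Ba(OH)2) = 0.005049 x 1/2 = 0.002524 mol.
[Ba(OH)2] = 0.002524 mol / 0.04467 L = 0.0565 M.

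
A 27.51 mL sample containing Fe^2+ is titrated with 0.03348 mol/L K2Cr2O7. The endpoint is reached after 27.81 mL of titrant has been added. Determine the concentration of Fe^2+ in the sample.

n(K2Cr2O7) = 0.03348 x 0.02781 = 0.0009311 mol.
From the balanced equation, 1 mol K2Cr2O7 reacts with 6 mol Fe^2+, so n(Fe^2+) = 0.0009311 x 6/1 = 0.005586 mol.
[Fe^2+] = 0.005586 / 0.02751 L = 0.203 M.

0.203 M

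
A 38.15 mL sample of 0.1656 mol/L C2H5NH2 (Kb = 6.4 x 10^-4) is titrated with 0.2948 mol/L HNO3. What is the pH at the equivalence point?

n(C2H5NH2) = 0.1656 x 0.03815 = 0.006318 mol; V(HNO3) at equivalence = 0.006318/0.2948 = 0.02143 L.
At equivalence the base is fully converted to C2H5NH3+; total volume = 0.05958 L, so [C2H5NH3+] = 0.006318/0.05958 = 0.1060 M.
Ka(C2H5NH3+) = Kw/Kb = 1.0e-14 / 6.4 x 10^-4 = 1.56e-11.
[H^+] = sqrt(Ka x [C2H5NH3+]) = sqrt(1.56e-11 x 0.1060) = 1.29e-6 M.
pH = -log(1.29e-6) = 5.89.

5.89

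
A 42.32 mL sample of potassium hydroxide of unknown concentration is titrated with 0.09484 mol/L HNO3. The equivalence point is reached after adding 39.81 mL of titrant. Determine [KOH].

n(HNO3) delivered = 0.09484 x 0.03981 = 0.003776 mol.
For a 1:1 reaction, n(KOH) = 0.003776 mol.
[KOH] = 0.003776 mol / 0.04232 L = 0.0892 M.

0.0892 M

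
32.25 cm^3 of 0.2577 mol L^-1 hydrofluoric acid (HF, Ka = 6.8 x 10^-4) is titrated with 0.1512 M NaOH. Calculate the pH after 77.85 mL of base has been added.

n(acid) = 0.2577 x 0.03225 = 0.008311 mol; n(NaOH) added = 0.1512 x 0.07785 = 0.01177 mol.
Base is in excess by 0.01177 - 0.008311 = 0.003460 mol in a total volume of 0.1101 L.
[OH^-] = 0.003460/0.1101 = 0.03143 M, so pOH = 1.50 and pH = 14.00 - 1.50 = 12.50.

12.50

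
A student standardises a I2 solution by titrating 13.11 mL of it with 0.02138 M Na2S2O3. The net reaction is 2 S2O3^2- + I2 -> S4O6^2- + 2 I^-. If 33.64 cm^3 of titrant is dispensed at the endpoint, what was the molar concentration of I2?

0.0274 M

n(Na2S2O3) = 0.02138 x 0.03364 = 0.0007192 mol.
From the balanced equation, 2 mol Na2S2O3 reacts with 1 mol I2, so n(I2) = 0.0007192 x 1/2 = 0.0003596 mol.
[I2] = 0.0003596 / 0.01311 L = 0.0274 M.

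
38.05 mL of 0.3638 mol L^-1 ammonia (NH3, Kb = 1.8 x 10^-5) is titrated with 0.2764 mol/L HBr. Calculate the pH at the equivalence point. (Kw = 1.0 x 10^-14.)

5.03

n(NH3) = 0.3638 x 0.03805 = 0.01384 mol; V(HBr) at equivalence = 0.01384/0.2764 = 0.05008 L.
At equivalence the base is fully converted to NH4+; total volume = 0.08813 L, so [NH4+] = 0.01384/0.08813 = 0.1571 M.
Ka(NH4+) = Kw/Kb = 1.0e-14 / 1.8 x 10^-5 = 5.56e-10.
[H^+] = sqrt(Ka x [NH4+]) = sqrt(5.56e-10 x 0.1571) = 9.34e-6 M.
pH = -log(9.34e-6) = 5.03.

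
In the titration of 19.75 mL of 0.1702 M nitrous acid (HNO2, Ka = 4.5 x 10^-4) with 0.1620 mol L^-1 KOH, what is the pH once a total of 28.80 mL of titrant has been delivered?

n(acid) = 0.1702 x 0.01975 = 0.003361 mol; n(KOH) added = 0.1620 x 0.02880 = 0.004666 mol.
Base is in excess by 0.004666 - 0.003361 = 0.001304 mol in a total volume of 0.04855 L.
[OH^-] = 0.001304/0.04855 = 0.02686 M, so pOH = 1.57 and pH = 14.00 - 1.57 = 12.43.

12.43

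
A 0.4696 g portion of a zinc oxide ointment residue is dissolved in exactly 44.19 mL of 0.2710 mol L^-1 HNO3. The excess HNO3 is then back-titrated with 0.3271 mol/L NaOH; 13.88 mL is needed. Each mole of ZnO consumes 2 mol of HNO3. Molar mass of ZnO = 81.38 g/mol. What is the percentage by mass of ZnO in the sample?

Total n(HNO3) added = 0.2710 x 0.04419 = 0.01198 mol.
n(NaOH) used = 0.3271 x 0.01388 = 0.004540 mol, which equals the excess n(HNO3).
So n(HNO3) consumed by the sample = 0.01198 - 0.004540 = 0.007435 mol.
n(ZnO) = 0.007435 / 2 = 0.003718 mol.
mass ZnO = 0.003718 x 81.38 = 0.3025 g, so %ZnO = 0.3025/0.4696 x 100 = 64.4%.

64.4%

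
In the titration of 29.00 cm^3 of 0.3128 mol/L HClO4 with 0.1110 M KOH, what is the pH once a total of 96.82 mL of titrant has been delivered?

n(acid) = 0.3128 x 0.02900 = 0.009071 mol; n(KOH) added = 0.1110 x 0.09682 = 0.01075 mol.
Base is in excess by 0.01075 - 0.009071 = 0.001676 mol in a total volume of 0.1258 L.
[OH^-] = 0.001676/0.1258 = 0.01332 M, so pOH = 1.88 and pH = 14.00 - 1.88 = 12.12.

12.12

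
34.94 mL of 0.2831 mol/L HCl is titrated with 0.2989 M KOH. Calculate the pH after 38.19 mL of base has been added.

n(acid) = 0.2831 x 0.03494 = 0.009892 mol; n(KOH) added = 0.2989 x 0.03819 = 0.01141 mol.
Base is in excess by 0.01141 - 0.009892 = 0.001523 mol in a total volume of 0.07313 L.
[OH^-] = 0.001523/0.07313 = 0.02083 M, so pOH = 1.68 and pH = 14.00 - 1.68 = 12.32.

12.32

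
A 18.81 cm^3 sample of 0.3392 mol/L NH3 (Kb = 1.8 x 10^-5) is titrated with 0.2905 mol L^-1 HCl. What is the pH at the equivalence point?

5.03

n(NH3) = 0.3392 x 0.01881 = 0.006380 mol; V(HCl) at equivalence = 0.006380/0.2905 = 0.02196 L.
At equivalence the base is fully converted to NH4+; total volume = 0.04077 L, so [NH4+] = 0.006380/0.04077 = 0.1565 M.
Ka(NH4+) = Kw/Kb = 1.0e-14 / 1.8 x 10^-5 = 5.56e-10.
[H^+] = sqrt(Ka x [NH4+]) = sqrt(5.56e-10 x 0.1565) = 9.32e-6 M.
pH = -log(9.32e-6) = 5.03.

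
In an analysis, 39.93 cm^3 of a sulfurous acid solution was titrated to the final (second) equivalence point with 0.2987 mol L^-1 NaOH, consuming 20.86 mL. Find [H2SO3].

0.0780 M

n(NaOH) = 0.2987 x 0.02086 = 0.006231 mol.
At the final (second) equivalence point, 2 mol OH^- react per mol H2SO3, so n(H2SO3) = 0.006231 / 2 = 0.003115 mol.
[H2SO3] = 0.003115 / 0.03993 L = 0.0780 M.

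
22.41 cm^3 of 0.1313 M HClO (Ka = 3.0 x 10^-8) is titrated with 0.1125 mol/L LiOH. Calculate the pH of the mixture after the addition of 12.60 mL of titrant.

Initial n(HClO) = 0.1313 x 0.02241 = 0.002942 mol.
n(LiOH) added = 0.1125 x 0.01260 = 0.001417 mol, converting that many moles of HClO to ClO-.
Remaining n(HClO) = 0.001525 mol; n(ClO-) = 0.001417 mol.
By Henderson-Hasselbalch, pH = pKa + log([A^-]/[HA]) = 7.52 + log(0.001417/0.001525) = 7.52 + (-0.03) = 7.49.

7.49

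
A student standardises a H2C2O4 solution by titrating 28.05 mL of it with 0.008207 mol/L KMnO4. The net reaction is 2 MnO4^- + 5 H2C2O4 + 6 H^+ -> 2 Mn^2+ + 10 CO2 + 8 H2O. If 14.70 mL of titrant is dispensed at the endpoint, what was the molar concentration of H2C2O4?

0.0108 M

n(KMnO4) = 0.008207 x 0.01470 = 0.0001206 mol.
From the balanced equation, 2 mol KMnO4 reacts with 5 mol H2C2O4, so n(H2C2O4) = 0.0001206 x 5/2 = 0.0003016 mol.
[H2C2O4] = 0.0003016 / 0.02805 L = 0.0108 M.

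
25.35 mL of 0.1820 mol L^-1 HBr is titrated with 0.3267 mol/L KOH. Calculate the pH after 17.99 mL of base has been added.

n(acid) = 0.1820 x 0.02535 = 0.004614 mol; n(KOH) added = 0.3267 x 0.01799 = 0.005877 mol.
Base is in excess by 0.005877 - 0.004614 = 0.001264 mol in a total volume of 0.04334 L.
[OH^-] = 0.001264/0.04334 = 0.02916 M, so pOH = 1.54 and pH = 14.00 - 1.54 = 12.46.

12.46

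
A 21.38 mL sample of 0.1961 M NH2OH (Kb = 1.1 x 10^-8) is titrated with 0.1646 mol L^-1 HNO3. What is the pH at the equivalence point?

3.54

n(NH2OH) = 0.1961 x 0.02138 = 0.004193 mol; V(HNO3) at equivalence = 0.004193/0.1646 = 0.02547 L.
At equivalence the base is fully converted to NH3OH+; total volume = 0.04685 L, so [NH3OH+] = 0.004193/0.04685 = 0.08949 M.
Ka(NH3OH+) = Kw/Kb = 1.0e-14 / 1.1 x 10^-8 = 9.09e-7.
[H^+] = sqrt(Ka x [NH3OH+]) = sqrt(9.09e-7 x 0.08949) = 0.000285 M.
pH = -log(0.000285) = 3.54.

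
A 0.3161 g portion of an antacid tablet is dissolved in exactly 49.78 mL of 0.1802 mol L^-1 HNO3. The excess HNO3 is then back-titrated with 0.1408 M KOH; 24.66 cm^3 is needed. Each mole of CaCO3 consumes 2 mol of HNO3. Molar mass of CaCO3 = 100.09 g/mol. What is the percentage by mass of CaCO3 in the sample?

87.0%

Total n(HNO3) added = 0.1802 x 0.04978 = 0.008970 mol.
n(KOH) used = 0.1408 x 0.02466 = 0.003472 mol, which equals the excess n(HNO3).
So n(HNO3) consumed by the sample = 0.008970 - 0.003472 = 0.005498 mol.
n(CaCO3) = 0.005498 / 2 = 0.002749 mol.
mass CaCO3 = 0.002749 x 100.09 = 0.2752 g, so %CaCO3 = 0.2752/0.3161 x 100 = 87.0%.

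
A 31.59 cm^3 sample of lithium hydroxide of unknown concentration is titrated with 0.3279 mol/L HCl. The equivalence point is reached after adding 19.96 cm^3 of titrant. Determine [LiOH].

0.207 M

n(HCl) delivered = 0.3279 x 0.01996 = 0.006545 mol.
For a 1:1 reaction, n(LiOH) = 0.006545 mol.
[LiOH] = 0.006545 mol / 0.03159 L = 0.207 M.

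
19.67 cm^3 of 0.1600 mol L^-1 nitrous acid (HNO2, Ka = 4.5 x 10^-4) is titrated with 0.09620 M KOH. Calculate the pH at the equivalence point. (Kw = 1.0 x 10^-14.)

n(HNO2) = 0.1600 x 0.01967 = 0.003147 mol; V(KOH) at equivalence = 0.003147/0.09620 = 0.03272 L.
At equivalence all the acid is converted to NO2-; total volume = 0.01967 + 0.03272 = 0.05239 L, so [NO2-] = 0.003147/0.05239 = 0.06008 M.
Kb = Kw/Ka = 1.0e-14 / 4.5 x 10^-4 = 2.22e-11.
[OH^-] = sqrt(Kb x [NO2-]) = sqrt(2.22e-11 x 0.06008) = 1.16e-6 M.
pOH = 5.94, so pH = 14.00 - 5.94 = 8.06.

8.06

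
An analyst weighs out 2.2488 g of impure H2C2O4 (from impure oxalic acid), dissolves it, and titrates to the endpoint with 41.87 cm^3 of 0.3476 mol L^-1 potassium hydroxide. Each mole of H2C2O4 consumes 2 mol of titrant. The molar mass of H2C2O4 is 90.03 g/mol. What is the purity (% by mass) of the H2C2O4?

29.1%

n(KOH) = 0.3476 x 0.04187 = 0.01455 mol.
n(H2C2O4) = 0.01455 / 2 = 0.007277 mol.
mass of H2C2O4 = 0.007277 x 90.03 = 0.6551 g.
% purity = 0.6551 / 2.2488 x 100 = 29.1%.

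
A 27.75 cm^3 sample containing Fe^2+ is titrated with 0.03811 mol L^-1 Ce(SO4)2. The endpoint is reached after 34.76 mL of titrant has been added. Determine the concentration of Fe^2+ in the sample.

0.0477 M

n(Ce(SO4)2) = 0.03811 x 0.03476 = 0.001325 mol.
From the balanced equation, 1 mol Ce(SO4)2 reacts with 1 mol Fe^2+, so n(Fe^2+) = 0.001325 x 1/1 = 0.001325 mol.
[Fe^2+] = 0.001325 / 0.02775 L = 0.0477 M.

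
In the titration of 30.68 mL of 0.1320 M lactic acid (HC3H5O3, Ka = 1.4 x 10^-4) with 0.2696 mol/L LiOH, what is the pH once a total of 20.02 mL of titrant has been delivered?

n(acid) = 0.1320 x 0.03068 = 0.004050 mol; n(LiOH) added = 0.2696 x 0.02002 = 0.005397 mol.
Base is in excess by 0.005397 - 0.004050 = 0.001348 mol in a total volume of 0.05070 L.
[OH^-] = 0.001348/0.05070 = 0.02658 M, so pOH = 1.58 and pH = 14.00 - 1.58 = 12.42.

12.42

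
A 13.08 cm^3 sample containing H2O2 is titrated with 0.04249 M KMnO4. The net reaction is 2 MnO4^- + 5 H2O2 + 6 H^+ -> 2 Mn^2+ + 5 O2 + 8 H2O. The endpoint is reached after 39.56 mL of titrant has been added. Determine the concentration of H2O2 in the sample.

n(KMnO4) = 0.04249 x 0.03956 = 0.001681 mol.
From the balanced equation, 2 mol KMnO4 reacts with 5 mol H2O2, so n(H2O2) = 0.001681 x 5/2 = 0.004202 mol.
[H2O2] = 0.004202 / 0.01308 L = 0.321 M.

0.321 M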